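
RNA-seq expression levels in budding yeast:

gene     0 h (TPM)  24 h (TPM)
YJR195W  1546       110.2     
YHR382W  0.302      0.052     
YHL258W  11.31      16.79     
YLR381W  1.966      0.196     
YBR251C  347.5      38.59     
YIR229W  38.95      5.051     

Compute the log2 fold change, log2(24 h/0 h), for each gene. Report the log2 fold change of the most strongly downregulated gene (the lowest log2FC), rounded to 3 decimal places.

-3.810

log2(110.2/1546) = -3.810  (YJR195W)
log2(0.052/0.302) = -2.538  (YHR382W)
log2(16.79/11.31) = 0.570  (YHL258W)
log2(0.196/1.966) = -3.326  (YLR381W)
log2(38.59/347.5) = -3.171  (YBR251C)
log2(5.051/38.95) = -2.947  (YIR229W)
YJR195W is most strongly downregulated.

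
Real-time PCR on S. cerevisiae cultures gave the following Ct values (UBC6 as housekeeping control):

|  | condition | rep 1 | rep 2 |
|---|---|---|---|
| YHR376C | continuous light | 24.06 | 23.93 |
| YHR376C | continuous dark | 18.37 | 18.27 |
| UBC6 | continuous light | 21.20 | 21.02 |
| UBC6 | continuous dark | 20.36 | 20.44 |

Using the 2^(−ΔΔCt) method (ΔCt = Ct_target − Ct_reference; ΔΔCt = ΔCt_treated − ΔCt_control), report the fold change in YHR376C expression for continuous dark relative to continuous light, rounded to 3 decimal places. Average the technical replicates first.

Mean Ct: YHR376C continuous light 23.995; YHR376C continuous dark 18.320; UBC6 continuous light 21.110; UBC6 continuous dark 20.400
ΔCt(continuous light) = 23.995 − 21.110 = 2.885
ΔCt(continuous dark) = 18.320 − 20.400 = -2.080
ΔΔCt = -2.080 − 2.885 = -4.965
Fold change = 2^(−(-4.965)) = 2^4.965 = 31.2330

31.233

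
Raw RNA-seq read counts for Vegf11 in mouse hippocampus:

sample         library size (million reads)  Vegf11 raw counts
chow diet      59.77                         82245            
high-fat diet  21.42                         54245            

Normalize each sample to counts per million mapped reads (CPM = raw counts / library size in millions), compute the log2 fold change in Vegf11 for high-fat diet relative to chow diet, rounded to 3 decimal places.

CPM(chow diet) = 82245 / 59.77 = 1376.0248
CPM(high-fat diet) = 54245 / 21.42 = 2532.4463
Fold change = 2532.4463 / 1376.0248 = 1.84041
log2(1.84041) = 0.8800

0.880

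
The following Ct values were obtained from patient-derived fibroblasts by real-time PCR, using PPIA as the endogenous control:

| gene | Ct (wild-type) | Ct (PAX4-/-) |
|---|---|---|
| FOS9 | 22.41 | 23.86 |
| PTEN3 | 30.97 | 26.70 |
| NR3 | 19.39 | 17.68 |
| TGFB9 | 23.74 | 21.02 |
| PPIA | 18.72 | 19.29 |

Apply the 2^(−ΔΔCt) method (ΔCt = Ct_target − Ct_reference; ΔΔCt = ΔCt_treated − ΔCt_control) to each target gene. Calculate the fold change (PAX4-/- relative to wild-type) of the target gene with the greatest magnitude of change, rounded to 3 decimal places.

28.641

FOS9: ΔΔCt = (23.86−19.29) − (22.41−18.72) = 4.57 − 3.69 = 0.88; fold change = 2^-0.88 = 0.543
PTEN3: ΔΔCt = (26.70−19.29) − (30.97−18.72) = 7.41 − 12.25 = -4.84; fold change = 2^4.84 = 28.641
NR3: ΔΔCt = (17.68−19.29) − (19.39−18.72) = -1.61 − 0.67 = -2.28; fold change = 2^2.28 = 4.857
TGFB9: ΔΔCt = (21.02−19.29) − (23.74−18.72) = 1.73 − 5.02 = -3.29; fold change = 2^3.29 = 9.781
PTEN3 has the largest |ΔΔCt| = 4.84.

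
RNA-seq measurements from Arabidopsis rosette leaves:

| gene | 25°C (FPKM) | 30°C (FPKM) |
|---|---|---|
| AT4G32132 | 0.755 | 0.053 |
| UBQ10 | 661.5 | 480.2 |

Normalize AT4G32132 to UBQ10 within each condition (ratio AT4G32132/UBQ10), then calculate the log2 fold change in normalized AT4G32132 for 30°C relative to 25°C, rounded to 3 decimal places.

AT4G32132/UBQ10 (25°C) = 0.755 / 661.5 = 0.0011413
AT4G32132/UBQ10 (30°C) = 0.053 / 480.2 = 0.00011037
Fold change = 0.00011037 / 0.0011413 = 0.0967
log2(0.0967) = -3.3703

-3.370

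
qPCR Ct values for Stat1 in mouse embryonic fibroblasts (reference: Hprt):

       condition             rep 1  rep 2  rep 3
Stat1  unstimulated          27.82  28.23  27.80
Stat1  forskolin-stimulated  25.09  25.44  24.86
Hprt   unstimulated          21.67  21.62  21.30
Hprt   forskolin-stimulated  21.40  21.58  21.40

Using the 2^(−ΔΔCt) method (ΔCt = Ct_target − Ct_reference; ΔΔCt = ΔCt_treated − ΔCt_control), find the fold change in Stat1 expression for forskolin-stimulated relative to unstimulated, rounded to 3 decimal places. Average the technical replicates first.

Mean Ct: Stat1 unstimulated 27.950; Stat1 forskolin-stimulated 25.130; Hprt unstimulated 21.530; Hprt forskolin-stimulated 21.460
ΔCt(unstimulated) = 27.950 − 21.530 = 6.420
ΔCt(forskolin-stimulated) = 25.130 − 21.460 = 3.670
ΔΔCt = 3.670 − 6.420 = -2.750
Fold change = 2^(−(-2.750)) = 2^2.750 = 6.7272

6.727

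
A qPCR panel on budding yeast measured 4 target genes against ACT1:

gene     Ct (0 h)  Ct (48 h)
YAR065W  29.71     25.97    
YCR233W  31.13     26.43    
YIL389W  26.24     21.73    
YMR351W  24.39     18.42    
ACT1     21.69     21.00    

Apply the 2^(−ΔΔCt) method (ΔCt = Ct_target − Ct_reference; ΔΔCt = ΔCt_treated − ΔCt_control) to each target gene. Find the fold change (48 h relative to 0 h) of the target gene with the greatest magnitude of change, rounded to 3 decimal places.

38.854

YAR065W: ΔΔCt = (25.97−21.00) − (29.71−21.69) = 4.97 − 8.02 = -3.05; fold change = 2^3.05 = 8.282
YCR233W: ΔΔCt = (26.43−21.00) − (31.13−21.69) = 5.43 − 9.44 = -4.01; fold change = 2^4.01 = 16.111
YIL389W: ΔΔCt = (21.73−21.00) − (26.24−21.69) = 0.73 − 4.55 = -3.82; fold change = 2^3.82 = 14.123
YMR351W: ΔΔCt = (18.42−21.00) − (24.39−21.69) = -2.58 − 2.70 = -5.28; fold change = 2^5.28 = 38.854
YMR351W has the largest |ΔΔCt| = 5.28.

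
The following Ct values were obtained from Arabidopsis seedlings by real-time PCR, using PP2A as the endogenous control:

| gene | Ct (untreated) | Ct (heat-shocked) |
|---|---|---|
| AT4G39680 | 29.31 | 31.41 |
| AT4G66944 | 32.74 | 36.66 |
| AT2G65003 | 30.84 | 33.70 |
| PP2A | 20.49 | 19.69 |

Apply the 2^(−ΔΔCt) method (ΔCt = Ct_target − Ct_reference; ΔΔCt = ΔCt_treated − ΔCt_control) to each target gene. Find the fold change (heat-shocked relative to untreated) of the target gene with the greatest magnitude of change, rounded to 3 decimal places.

AT4G39680: ΔΔCt = (31.41−19.69) − (29.31−20.49) = 11.72 − 8.82 = 2.90; fold change = 2^-2.90 = 0.134
AT4G66944: ΔΔCt = (36.66−19.69) − (32.74−20.49) = 16.97 − 12.25 = 4.72; fold change = 2^-4.72 = 0.038
AT2G65003: ΔΔCt = (33.70−19.69) − (30.84−20.49) = 14.01 − 10.35 = 3.66; fold change = 2^-3.66 = 0.079
AT4G66944 has the largest |ΔΔCt| = 4.72.

0.038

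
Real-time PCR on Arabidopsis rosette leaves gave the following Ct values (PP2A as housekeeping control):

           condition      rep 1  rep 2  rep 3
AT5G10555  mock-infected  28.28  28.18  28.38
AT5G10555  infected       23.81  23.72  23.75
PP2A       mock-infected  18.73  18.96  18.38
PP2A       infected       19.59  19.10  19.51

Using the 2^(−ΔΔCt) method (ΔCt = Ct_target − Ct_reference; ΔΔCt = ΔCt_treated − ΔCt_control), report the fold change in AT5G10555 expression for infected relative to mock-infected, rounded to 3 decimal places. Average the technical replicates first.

37.531

Mean Ct: AT5G10555 mock-infected 28.280; AT5G10555 infected 23.760; PP2A mock-infected 18.690; PP2A infected 19.400
ΔCt(mock-infected) = 28.280 − 18.690 = 9.590
ΔCt(infected) = 23.760 − 19.400 = 4.360
ΔΔCt = 4.360 − 9.590 = -5.230
Fold change = 2^(−(-5.230)) = 2^5.230 = 37.5307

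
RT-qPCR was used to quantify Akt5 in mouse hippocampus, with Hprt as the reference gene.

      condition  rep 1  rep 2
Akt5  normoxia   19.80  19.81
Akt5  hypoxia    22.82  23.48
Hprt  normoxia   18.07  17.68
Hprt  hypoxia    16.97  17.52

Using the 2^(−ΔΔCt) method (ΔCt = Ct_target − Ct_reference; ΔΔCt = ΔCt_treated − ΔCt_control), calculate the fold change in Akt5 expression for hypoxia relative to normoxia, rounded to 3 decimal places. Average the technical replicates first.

0.064

Mean Ct: Akt5 normoxia 19.805; Akt5 hypoxia 23.150; Hprt normoxia 17.875; Hprt hypoxia 17.245
ΔCt(normoxia) = 19.805 − 17.875 = 1.930
ΔCt(hypoxia) = 23.150 − 17.245 = 5.905
ΔΔCt = 5.905 − 1.930 = 3.975
Fold change = 2^(−3.975) = 0.0636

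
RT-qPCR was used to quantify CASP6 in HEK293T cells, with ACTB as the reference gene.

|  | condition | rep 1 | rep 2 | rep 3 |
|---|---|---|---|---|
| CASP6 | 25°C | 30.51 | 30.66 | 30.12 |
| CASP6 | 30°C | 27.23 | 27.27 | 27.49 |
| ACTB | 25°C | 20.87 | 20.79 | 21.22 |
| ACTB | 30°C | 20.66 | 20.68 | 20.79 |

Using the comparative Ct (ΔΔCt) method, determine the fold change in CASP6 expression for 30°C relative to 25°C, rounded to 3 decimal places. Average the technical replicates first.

7.210

Mean Ct: CASP6 25°C 30.430; CASP6 30°C 27.330; ACTB 25°C 20.960; ACTB 30°C 20.710
ΔCt(25°C) = 30.430 − 20.960 = 9.470
ΔCt(30°C) = 27.330 − 20.710 = 6.620
ΔΔCt = 6.620 − 9.470 = -2.850
Fold change = 2^(−(-2.850)) = 2^2.850 = 7.2100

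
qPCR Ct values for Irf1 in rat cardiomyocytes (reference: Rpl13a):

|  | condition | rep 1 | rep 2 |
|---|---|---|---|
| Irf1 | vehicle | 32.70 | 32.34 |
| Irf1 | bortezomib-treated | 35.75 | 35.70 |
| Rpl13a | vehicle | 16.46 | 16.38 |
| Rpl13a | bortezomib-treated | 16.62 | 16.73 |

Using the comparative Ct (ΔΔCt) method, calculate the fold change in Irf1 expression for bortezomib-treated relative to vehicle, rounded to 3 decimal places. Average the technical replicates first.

Mean Ct: Irf1 vehicle 32.520; Irf1 bortezomib-treated 35.725; Rpl13a vehicle 16.420; Rpl13a bortezomib-treated 16.675
ΔCt(vehicle) = 32.520 − 16.420 = 16.100
ΔCt(bortezomib-treated) = 35.725 − 16.675 = 19.050
ΔΔCt = 19.050 − 16.100 = 2.950
Fold change = 2^(−2.950) = 0.1294

0.129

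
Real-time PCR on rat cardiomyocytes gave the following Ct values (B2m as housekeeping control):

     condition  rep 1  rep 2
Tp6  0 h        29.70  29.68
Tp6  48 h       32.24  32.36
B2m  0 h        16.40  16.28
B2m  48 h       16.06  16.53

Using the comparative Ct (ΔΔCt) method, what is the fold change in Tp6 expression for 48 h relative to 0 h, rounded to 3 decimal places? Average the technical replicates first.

Mean Ct: Tp6 0 h 29.690; Tp6 48 h 32.300; B2m 0 h 16.340; B2m 48 h 16.295
ΔCt(0 h) = 29.690 − 16.340 = 13.350
ΔCt(48 h) = 32.300 − 16.295 = 16.005
ΔΔCt = 16.005 − 13.350 = 2.655
Fold change = 2^(−2.655) = 0.1588

0.159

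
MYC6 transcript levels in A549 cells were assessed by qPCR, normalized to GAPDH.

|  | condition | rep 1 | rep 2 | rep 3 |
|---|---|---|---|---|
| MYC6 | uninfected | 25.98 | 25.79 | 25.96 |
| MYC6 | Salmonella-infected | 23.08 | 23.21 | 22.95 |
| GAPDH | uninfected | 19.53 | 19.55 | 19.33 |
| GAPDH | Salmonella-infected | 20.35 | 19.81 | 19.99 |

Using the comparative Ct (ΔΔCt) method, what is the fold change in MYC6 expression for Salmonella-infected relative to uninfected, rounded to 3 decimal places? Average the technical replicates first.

Mean Ct: MYC6 uninfected 25.910; MYC6 Salmonella-infected 23.080; GAPDH uninfected 19.470; GAPDH Salmonella-infected 20.050
ΔCt(uninfected) = 25.910 − 19.470 = 6.440
ΔCt(Salmonella-infected) = 23.080 − 20.050 = 3.030
ΔΔCt = 3.030 − 6.440 = -3.410
Fold change = 2^(−(-3.410)) = 2^3.410 = 10.6295

10.629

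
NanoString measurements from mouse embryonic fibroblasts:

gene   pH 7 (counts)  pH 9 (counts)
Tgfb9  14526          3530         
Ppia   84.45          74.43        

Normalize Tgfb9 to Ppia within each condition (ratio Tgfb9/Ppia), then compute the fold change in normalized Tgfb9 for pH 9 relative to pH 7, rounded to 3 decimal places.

0.276

Tgfb9/Ppia (pH 7) = 14526 / 84.45 = 172.01
Tgfb9/Ppia (pH 9) = 3530 / 74.43 = 47.427
Fold change = 47.427 / 172.01 = 0.2757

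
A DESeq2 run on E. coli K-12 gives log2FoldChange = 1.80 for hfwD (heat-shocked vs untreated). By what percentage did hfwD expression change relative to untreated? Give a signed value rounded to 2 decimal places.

248.22%

Fold change = 2^(1.80) = 3.4822
Percent change = (FC − 1) × 100% = (3.4822 − 1) × 100 = 248.22%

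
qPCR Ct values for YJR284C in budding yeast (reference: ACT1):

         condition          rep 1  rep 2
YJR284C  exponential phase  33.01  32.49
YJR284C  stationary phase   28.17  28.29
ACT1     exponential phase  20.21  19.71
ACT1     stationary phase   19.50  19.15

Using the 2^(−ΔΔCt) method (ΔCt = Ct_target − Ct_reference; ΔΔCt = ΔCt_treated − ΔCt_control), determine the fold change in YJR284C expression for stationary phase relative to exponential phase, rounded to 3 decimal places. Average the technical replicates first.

14.774

Mean Ct: YJR284C exponential phase 32.750; YJR284C stationary phase 28.230; ACT1 exponential phase 19.960; ACT1 stationary phase 19.325
ΔCt(exponential phase) = 32.750 − 19.960 = 12.790
ΔCt(stationary phase) = 28.230 − 19.325 = 8.905
ΔΔCt = 8.905 − 12.790 = -3.885
Fold change = 2^(−(-3.885)) = 2^3.885 = 14.7741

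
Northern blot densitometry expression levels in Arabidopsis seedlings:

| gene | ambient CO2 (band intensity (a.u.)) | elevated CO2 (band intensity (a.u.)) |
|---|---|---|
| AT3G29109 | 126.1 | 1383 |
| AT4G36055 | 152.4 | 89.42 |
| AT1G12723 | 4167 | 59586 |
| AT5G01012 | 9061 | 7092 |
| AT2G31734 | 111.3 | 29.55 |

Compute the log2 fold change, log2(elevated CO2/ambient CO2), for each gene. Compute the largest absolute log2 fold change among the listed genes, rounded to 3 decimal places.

3.838

log2(1383/126.1) = 3.455  (AT3G29109)
log2(89.42/152.4) = -0.769  (AT4G36055)
log2(59586/4167) = 3.838  (AT1G12723)
log2(7092/9061) = -0.353  (AT5G01012)
log2(29.55/111.3) = -1.913  (AT2G31734)
The largest magnitude belongs to AT1G12723.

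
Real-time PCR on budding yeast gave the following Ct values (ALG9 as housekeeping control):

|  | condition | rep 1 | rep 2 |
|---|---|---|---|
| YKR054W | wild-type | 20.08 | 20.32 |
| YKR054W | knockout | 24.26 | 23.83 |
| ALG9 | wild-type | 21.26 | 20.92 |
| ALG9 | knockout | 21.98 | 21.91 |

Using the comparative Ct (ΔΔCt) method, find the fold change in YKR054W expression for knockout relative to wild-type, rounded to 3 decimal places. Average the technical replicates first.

0.126

Mean Ct: YKR054W wild-type 20.200; YKR054W knockout 24.045; ALG9 wild-type 21.090; ALG9 knockout 21.945
ΔCt(wild-type) = 20.200 − 21.090 = -0.890
ΔCt(knockout) = 24.045 − 21.945 = 2.100
ΔΔCt = 2.100 − (-0.890) = 2.990
Fold change = 2^(−2.990) = 0.1259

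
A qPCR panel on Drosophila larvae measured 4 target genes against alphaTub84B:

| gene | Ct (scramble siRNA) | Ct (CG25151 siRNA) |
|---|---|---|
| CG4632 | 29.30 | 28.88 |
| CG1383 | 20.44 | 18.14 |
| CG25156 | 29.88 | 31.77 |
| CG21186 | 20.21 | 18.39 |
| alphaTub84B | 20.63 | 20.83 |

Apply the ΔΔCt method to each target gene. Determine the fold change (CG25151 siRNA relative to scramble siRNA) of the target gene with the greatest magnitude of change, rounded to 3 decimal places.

5.657

CG4632: ΔΔCt = (28.88−20.83) − (29.30−20.63) = 8.05 − 8.67 = -0.62; fold change = 2^0.62 = 1.537
CG1383: ΔΔCt = (18.14−20.83) − (20.44−20.63) = -2.69 − (-0.19) = -2.50; fold change = 2^2.50 = 5.657
CG25156: ΔΔCt = (31.77−20.83) − (29.88−20.63) = 10.94 − 9.25 = 1.69; fold change = 2^-1.69 = 0.310
CG21186: ΔΔCt = (18.39−20.83) − (20.21−20.63) = -2.44 − (-0.42) = -2.02; fold change = 2^2.02 = 4.056
CG1383 has the largest |ΔΔCt| = 2.50.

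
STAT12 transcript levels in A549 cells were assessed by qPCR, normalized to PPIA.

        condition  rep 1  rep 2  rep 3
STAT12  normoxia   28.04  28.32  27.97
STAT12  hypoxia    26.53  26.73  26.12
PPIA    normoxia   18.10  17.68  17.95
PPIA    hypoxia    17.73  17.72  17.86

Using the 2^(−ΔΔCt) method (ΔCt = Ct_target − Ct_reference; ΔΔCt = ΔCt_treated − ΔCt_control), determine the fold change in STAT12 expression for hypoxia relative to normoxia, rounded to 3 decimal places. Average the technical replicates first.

Mean Ct: STAT12 normoxia 28.110; STAT12 hypoxia 26.460; PPIA normoxia 17.910; PPIA hypoxia 17.770
ΔCt(normoxia) = 28.110 − 17.910 = 10.200
ΔCt(hypoxia) = 26.460 − 17.770 = 8.690
ΔΔCt = 8.690 − 10.200 = -1.510
Fold change = 2^(−(-1.510)) = 2^1.510 = 2.8481

2.848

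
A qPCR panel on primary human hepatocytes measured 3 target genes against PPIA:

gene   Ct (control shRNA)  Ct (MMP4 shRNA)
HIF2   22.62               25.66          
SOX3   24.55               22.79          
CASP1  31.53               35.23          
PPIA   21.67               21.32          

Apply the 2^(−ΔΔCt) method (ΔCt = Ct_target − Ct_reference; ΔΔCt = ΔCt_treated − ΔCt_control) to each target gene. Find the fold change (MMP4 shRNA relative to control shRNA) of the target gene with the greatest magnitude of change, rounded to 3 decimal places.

HIF2: ΔΔCt = (25.66−21.32) − (22.62−21.67) = 4.34 − 0.95 = 3.39; fold change = 2^-3.39 = 0.095
SOX3: ΔΔCt = (22.79−21.32) − (24.55−21.67) = 1.47 − 2.88 = -1.41; fold change = 2^1.41 = 2.657
CASP1: ΔΔCt = (35.23−21.32) − (31.53−21.67) = 13.91 − 9.86 = 4.05; fold change = 2^-4.05 = 0.060
CASP1 has the largest |ΔΔCt| = 4.05.

0.060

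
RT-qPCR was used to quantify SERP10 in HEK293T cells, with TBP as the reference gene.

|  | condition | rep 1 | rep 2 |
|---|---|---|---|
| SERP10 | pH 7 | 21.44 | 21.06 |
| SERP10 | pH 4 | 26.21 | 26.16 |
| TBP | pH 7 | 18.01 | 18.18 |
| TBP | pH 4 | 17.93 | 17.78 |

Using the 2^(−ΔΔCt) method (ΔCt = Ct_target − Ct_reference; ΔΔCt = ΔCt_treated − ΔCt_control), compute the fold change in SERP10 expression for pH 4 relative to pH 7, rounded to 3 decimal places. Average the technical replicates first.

0.028

Mean Ct: SERP10 pH 7 21.250; SERP10 pH 4 26.185; TBP pH 7 18.095; TBP pH 4 17.855
ΔCt(pH 7) = 21.250 − 18.095 = 3.155
ΔCt(pH 4) = 26.185 − 17.855 = 8.330
ΔΔCt = 8.330 − 3.155 = 5.175
Fold change = 2^(−5.175) = 0.0277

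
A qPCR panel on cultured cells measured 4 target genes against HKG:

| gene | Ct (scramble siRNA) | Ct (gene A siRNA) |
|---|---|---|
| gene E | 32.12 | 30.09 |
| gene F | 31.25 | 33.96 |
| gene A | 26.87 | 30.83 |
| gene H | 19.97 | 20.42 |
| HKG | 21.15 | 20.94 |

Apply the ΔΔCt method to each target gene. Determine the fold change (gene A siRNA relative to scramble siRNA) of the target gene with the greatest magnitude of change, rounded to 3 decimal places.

gene E: ΔΔCt = (30.09−20.94) − (32.12−21.15) = 9.15 − 10.97 = -1.82; fold change = 2^1.82 = 3.531
gene F: ΔΔCt = (33.96−20.94) − (31.25−21.15) = 13.02 − 10.10 = 2.92; fold change = 2^-2.92 = 0.132
gene A: ΔΔCt = (30.83−20.94) − (26.87−21.15) = 9.89 − 5.72 = 4.17; fold change = 2^-4.17 = 0.056
gene H: ΔΔCt = (20.42−20.94) − (19.97−21.15) = -0.52 − (-1.18) = 0.66; fold change = 2^-0.66 = 0.633
gene A has the largest |ΔΔCt| = 4.17.

0.056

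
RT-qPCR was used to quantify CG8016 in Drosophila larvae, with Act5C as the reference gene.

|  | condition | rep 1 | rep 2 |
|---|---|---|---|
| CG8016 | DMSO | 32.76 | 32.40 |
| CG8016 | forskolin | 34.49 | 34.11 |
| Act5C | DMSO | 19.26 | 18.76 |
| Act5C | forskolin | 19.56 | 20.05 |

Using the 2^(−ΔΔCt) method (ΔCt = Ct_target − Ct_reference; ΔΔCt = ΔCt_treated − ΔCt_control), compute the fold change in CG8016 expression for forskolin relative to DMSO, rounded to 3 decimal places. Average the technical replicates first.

Mean Ct: CG8016 DMSO 32.580; CG8016 forskolin 34.300; Act5C DMSO 19.010; Act5C forskolin 19.805
ΔCt(DMSO) = 32.580 − 19.010 = 13.570
ΔCt(forskolin) = 34.300 − 19.805 = 14.495
ΔΔCt = 14.495 − 13.570 = 0.925
Fold change = 2^(−0.925) = 0.5267

0.527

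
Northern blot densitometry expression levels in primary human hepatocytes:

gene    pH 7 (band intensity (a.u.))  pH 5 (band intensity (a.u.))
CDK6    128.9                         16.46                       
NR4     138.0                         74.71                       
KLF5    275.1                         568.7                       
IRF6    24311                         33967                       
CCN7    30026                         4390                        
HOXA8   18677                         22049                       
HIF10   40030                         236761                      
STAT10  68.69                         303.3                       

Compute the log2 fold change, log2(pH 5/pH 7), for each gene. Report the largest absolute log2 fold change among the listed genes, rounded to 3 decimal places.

log2(16.46/128.9) = -2.969  (CDK6)
log2(74.71/138.0) = -0.885  (NR4)
log2(568.7/275.1) = 1.048  (KLF5)
log2(33967/24311) = 0.483  (IRF6)
log2(4390/30026) = -2.774  (CCN7)
log2(22049/18677) = 0.239  (HOXA8)
log2(236761/40030) = 2.564  (HIF10)
log2(303.3/68.69) = 2.143  (STAT10)
The largest magnitude belongs to CDK6.

2.969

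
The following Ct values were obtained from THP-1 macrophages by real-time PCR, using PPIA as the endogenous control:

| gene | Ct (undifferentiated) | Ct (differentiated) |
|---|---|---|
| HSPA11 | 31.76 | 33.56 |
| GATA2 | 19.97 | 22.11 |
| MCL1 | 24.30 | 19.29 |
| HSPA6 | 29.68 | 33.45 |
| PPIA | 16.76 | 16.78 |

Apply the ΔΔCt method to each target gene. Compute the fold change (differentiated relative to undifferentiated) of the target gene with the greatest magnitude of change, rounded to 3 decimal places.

HSPA11: ΔΔCt = (33.56−16.78) − (31.76−16.76) = 16.78 − 15.00 = 1.78; fold change = 2^-1.78 = 0.291
GATA2: ΔΔCt = (22.11−16.78) − (19.97−16.76) = 5.33 − 3.21 = 2.12; fold change = 2^-2.12 = 0.230
MCL1: ΔΔCt = (19.29−16.78) − (24.30−16.76) = 2.51 − 7.54 = -5.03; fold change = 2^5.03 = 32.672
HSPA6: ΔΔCt = (33.45−16.78) − (29.68−16.76) = 16.67 − 12.92 = 3.75; fold change = 2^-3.75 = 0.074
MCL1 has the largest |ΔΔCt| = 5.03.

32.672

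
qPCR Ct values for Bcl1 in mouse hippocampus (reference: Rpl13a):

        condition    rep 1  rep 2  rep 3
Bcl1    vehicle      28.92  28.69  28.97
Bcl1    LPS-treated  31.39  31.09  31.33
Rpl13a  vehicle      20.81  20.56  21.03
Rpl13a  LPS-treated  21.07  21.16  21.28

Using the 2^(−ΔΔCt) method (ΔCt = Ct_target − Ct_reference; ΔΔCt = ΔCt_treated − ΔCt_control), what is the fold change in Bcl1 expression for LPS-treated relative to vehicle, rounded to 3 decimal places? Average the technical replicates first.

0.243

Mean Ct: Bcl1 vehicle 28.860; Bcl1 LPS-treated 31.270; Rpl13a vehicle 20.800; Rpl13a LPS-treated 21.170
ΔCt(vehicle) = 28.860 − 20.800 = 8.060
ΔCt(LPS-treated) = 31.270 − 21.170 = 10.100
ΔΔCt = 10.100 − 8.060 = 2.040
Fold change = 2^(−2.040) = 0.2432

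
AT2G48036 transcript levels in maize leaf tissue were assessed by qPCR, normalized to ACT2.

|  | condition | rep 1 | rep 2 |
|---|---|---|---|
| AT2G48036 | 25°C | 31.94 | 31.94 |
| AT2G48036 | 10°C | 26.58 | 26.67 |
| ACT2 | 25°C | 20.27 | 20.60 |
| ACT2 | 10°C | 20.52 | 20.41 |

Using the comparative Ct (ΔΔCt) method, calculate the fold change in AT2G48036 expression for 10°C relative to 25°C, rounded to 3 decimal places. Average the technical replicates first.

Mean Ct: AT2G48036 25°C 31.940; AT2G48036 10°C 26.625; ACT2 25°C 20.435; ACT2 10°C 20.465
ΔCt(25°C) = 31.940 − 20.435 = 11.505
ΔCt(10°C) = 26.625 − 20.465 = 6.160
ΔΔCt = 6.160 − 11.505 = -5.345
Fold change = 2^(−(-5.345)) = 2^5.345 = 40.6448

40.645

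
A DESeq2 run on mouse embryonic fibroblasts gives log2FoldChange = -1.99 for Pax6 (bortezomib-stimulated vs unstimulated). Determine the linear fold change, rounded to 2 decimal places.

Fold change = 2^(-1.99) = 0.252

0.25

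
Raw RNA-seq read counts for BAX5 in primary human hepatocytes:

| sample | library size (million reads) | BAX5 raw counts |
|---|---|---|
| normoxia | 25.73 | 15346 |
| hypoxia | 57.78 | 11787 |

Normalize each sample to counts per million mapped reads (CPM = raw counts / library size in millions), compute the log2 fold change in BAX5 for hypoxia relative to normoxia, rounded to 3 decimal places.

-1.548

CPM(normoxia) = 15346 / 25.73 = 596.4244
CPM(hypoxia) = 11787 / 57.78 = 203.9979
Fold change = 203.9979 / 596.4244 = 0.34203
log2(0.34203) = -1.5478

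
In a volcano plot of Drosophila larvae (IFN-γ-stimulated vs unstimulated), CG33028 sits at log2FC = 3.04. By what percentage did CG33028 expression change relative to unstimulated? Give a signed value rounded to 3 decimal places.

Fold change = 2^(3.04) = 8.2249
Percent change = (FC − 1) × 100% = (8.2249 − 1) × 100 = 722.491%

722.491%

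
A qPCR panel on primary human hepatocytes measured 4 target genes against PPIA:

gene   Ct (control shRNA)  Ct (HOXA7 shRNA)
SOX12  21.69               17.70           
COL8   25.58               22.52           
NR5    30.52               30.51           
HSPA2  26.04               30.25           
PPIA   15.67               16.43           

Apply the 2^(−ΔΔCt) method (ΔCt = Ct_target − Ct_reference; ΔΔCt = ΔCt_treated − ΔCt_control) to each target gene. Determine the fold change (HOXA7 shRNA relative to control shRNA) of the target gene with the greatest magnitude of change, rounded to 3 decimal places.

26.909

SOX12: ΔΔCt = (17.70−16.43) − (21.69−15.67) = 1.27 − 6.02 = -4.75; fold change = 2^4.75 = 26.909
COL8: ΔΔCt = (22.52−16.43) − (25.58−15.67) = 6.09 − 9.91 = -3.82; fold change = 2^3.82 = 14.123
NR5: ΔΔCt = (30.51−16.43) − (30.52−15.67) = 14.08 − 14.85 = -0.77; fold change = 2^0.77 = 1.705
HSPA2: ΔΔCt = (30.25−16.43) − (26.04−15.67) = 13.82 − 10.37 = 3.45; fold change = 2^-3.45 = 0.092
SOX12 has the largest |ΔΔCt| = 4.75.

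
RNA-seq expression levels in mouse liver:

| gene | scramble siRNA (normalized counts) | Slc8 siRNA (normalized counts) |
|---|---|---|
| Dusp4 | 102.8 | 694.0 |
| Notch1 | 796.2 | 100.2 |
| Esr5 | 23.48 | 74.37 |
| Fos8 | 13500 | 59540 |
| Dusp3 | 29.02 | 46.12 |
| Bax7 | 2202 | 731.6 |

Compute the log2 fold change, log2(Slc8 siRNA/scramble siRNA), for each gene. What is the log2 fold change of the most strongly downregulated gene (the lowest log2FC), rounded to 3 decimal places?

log2(694.0/102.8) = 2.755  (Dusp4)
log2(100.2/796.2) = -2.990  (Notch1)
log2(74.37/23.48) = 1.663  (Esr5)
log2(59540/13500) = 2.141  (Fos8)
log2(46.12/29.02) = 0.668  (Dusp3)
log2(731.6/2202) = -1.590  (Bax7)
Notch1 is most strongly downregulated.

-2.990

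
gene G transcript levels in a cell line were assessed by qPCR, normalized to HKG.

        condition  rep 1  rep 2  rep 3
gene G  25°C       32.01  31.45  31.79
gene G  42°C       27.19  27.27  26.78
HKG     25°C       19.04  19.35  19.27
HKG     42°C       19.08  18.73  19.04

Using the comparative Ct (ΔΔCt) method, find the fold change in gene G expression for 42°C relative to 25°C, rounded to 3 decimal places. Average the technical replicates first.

Mean Ct: gene G 25°C 31.750; gene G 42°C 27.080; HKG 25°C 19.220; HKG 42°C 18.950
ΔCt(25°C) = 31.750 − 19.220 = 12.530
ΔCt(42°C) = 27.080 − 18.950 = 8.130
ΔΔCt = 8.130 − 12.530 = -4.400
Fold change = 2^(−(-4.400)) = 2^4.400 = 21.1121

21.112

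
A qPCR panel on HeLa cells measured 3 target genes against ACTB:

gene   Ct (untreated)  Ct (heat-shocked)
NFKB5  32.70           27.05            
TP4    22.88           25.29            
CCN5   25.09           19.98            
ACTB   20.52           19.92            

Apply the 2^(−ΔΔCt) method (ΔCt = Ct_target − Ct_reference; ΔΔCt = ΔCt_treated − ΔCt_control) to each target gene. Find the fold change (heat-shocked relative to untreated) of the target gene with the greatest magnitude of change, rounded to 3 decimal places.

33.128

NFKB5: ΔΔCt = (27.05−19.92) − (32.70−20.52) = 7.13 − 12.18 = -5.05; fold change = 2^5.05 = 33.128
TP4: ΔΔCt = (25.29−19.92) − (22.88−20.52) = 5.37 − 2.36 = 3.01; fold change = 2^-3.01 = 0.124
CCN5: ΔΔCt = (19.98−19.92) − (25.09−20.52) = 0.06 − 4.57 = -4.51; fold change = 2^4.51 = 22.785
NFKB5 has the largest |ΔΔCt| = 5.05.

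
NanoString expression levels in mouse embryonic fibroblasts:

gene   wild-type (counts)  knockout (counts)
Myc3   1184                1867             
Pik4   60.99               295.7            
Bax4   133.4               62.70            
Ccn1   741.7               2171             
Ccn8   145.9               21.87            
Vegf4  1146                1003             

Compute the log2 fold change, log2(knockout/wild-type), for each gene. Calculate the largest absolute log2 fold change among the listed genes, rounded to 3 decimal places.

2.738

log2(1867/1184) = 0.657  (Myc3)
log2(295.7/60.99) = 2.277  (Pik4)
log2(62.70/133.4) = -1.089  (Bax4)
log2(2171/741.7) = 1.549  (Ccn1)
log2(21.87/145.9) = -2.738  (Ccn8)
log2(1003/1146) = -0.192  (Vegf4)
The largest magnitude belongs to Ccn8.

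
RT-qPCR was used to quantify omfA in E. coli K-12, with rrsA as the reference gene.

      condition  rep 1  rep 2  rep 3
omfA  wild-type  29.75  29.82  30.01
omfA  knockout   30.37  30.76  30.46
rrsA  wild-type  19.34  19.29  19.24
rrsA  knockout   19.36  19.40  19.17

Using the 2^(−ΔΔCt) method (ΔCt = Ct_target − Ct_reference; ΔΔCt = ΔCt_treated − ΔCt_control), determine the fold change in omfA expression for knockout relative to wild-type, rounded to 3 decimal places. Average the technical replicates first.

Mean Ct: omfA wild-type 29.860; omfA knockout 30.530; rrsA wild-type 19.290; rrsA knockout 19.310
ΔCt(wild-type) = 29.860 − 19.290 = 10.570
ΔCt(knockout) = 30.530 − 19.310 = 11.220
ΔΔCt = 11.220 − 10.570 = 0.650
Fold change = 2^(−0.650) = 0.6373

0.637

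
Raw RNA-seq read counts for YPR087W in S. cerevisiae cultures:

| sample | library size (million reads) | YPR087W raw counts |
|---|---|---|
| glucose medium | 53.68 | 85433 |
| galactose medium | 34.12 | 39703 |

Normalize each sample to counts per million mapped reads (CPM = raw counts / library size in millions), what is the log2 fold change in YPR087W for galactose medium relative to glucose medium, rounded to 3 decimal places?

-0.452

CPM(glucose medium) = 85433 / 53.68 = 1591.5238
CPM(galactose medium) = 39703 / 34.12 = 1163.6284
Fold change = 1163.6284 / 1591.5238 = 0.73114
log2(0.73114) = -0.4518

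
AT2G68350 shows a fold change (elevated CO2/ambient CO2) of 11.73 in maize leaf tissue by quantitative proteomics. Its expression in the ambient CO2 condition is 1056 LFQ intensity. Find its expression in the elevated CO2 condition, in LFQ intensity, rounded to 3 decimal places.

12386.880

elevated CO2 expression = 1056 × 11.73 = 12386.880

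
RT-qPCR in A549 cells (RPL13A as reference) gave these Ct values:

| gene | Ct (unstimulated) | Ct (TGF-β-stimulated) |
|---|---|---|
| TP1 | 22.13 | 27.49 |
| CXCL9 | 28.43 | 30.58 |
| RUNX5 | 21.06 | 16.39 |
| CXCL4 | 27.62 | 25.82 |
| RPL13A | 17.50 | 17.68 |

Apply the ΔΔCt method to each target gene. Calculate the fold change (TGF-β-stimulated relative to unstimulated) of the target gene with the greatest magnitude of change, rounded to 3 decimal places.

TP1: ΔΔCt = (27.49−17.68) − (22.13−17.50) = 9.81 − 4.63 = 5.18; fold change = 2^-5.18 = 0.028
CXCL9: ΔΔCt = (30.58−17.68) − (28.43−17.50) = 12.90 − 10.93 = 1.97; fold change = 2^-1.97 = 0.255
RUNX5: ΔΔCt = (16.39−17.68) − (21.06−17.50) = -1.29 − 3.56 = -4.85; fold change = 2^4.85 = 28.840
CXCL4: ΔΔCt = (25.82−17.68) − (27.62−17.50) = 8.14 − 10.12 = -1.98; fold change = 2^1.98 = 3.945
TP1 has the largest |ΔΔCt| = 5.18.

0.028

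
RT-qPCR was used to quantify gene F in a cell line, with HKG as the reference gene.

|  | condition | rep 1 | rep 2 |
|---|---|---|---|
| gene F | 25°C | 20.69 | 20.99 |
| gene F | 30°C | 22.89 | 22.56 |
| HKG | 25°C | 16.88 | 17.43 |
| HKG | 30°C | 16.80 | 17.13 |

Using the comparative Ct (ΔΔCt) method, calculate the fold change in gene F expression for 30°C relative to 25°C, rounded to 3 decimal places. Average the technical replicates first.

0.237

Mean Ct: gene F 25°C 20.840; gene F 30°C 22.725; HKG 25°C 17.155; HKG 30°C 16.965
ΔCt(25°C) = 20.840 − 17.155 = 3.685
ΔCt(30°C) = 22.725 − 16.965 = 5.760
ΔΔCt = 5.760 − 3.685 = 2.075
Fold change = 2^(−2.075) = 0.2373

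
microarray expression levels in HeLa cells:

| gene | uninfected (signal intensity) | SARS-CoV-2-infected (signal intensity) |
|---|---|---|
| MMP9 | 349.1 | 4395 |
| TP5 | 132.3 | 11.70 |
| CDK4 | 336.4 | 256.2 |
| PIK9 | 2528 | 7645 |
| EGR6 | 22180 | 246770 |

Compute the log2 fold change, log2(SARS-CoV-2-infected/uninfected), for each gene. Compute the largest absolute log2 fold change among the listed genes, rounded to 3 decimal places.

log2(4395/349.1) = 3.654  (MMP9)
log2(11.70/132.3) = -3.499  (TP5)
log2(256.2/336.4) = -0.393  (CDK4)
log2(7645/2528) = 1.597  (PIK9)
log2(246770/22180) = 3.476  (EGR6)
The largest magnitude belongs to MMP9.

3.654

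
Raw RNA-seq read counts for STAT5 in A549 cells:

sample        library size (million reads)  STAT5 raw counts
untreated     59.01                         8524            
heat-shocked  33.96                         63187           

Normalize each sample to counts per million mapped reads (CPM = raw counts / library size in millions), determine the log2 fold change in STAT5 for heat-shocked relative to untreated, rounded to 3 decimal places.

3.687

CPM(untreated) = 8524 / 59.01 = 144.4501
CPM(heat-shocked) = 63187 / 33.96 = 1860.6302
Fold change = 1860.6302 / 144.4501 = 12.88078
log2(12.88078) = 3.6871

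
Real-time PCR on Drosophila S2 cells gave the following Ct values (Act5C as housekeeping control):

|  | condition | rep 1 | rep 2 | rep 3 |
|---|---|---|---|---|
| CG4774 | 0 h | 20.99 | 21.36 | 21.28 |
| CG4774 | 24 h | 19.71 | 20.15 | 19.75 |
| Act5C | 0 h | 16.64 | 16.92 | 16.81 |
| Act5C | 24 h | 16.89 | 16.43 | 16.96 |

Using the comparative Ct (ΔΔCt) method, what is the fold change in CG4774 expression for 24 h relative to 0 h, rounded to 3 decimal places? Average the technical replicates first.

2.479

Mean Ct: CG4774 0 h 21.210; CG4774 24 h 19.870; Act5C 0 h 16.790; Act5C 24 h 16.760
ΔCt(0 h) = 21.210 − 16.790 = 4.420
ΔCt(24 h) = 19.870 − 16.760 = 3.110
ΔΔCt = 3.110 − 4.420 = -1.310
Fold change = 2^(−(-1.310)) = 2^1.310 = 2.4794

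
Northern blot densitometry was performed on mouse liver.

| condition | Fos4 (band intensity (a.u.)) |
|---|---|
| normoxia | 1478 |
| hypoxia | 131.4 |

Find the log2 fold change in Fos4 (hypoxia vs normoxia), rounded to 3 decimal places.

-3.492

Fold change = 131.4 / 1478 = 0.0889
log2(0.0889) = -3.4916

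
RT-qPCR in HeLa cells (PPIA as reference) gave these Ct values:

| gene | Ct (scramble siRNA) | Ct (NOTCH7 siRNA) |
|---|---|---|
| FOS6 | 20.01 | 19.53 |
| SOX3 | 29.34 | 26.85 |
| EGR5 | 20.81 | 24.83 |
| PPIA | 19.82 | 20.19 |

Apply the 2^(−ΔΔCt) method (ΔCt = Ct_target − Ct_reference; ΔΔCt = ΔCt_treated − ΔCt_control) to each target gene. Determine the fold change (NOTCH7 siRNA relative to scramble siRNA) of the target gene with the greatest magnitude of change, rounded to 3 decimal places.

FOS6: ΔΔCt = (19.53−20.19) − (20.01−19.82) = -0.66 − 0.19 = -0.85; fold change = 2^0.85 = 1.803
SOX3: ΔΔCt = (26.85−20.19) − (29.34−19.82) = 6.66 − 9.52 = -2.86; fold change = 2^2.86 = 7.260
EGR5: ΔΔCt = (24.83−20.19) − (20.81−19.82) = 4.64 − 0.99 = 3.65; fold change = 2^-3.65 = 0.080
EGR5 has the largest |ΔΔCt| = 3.65.

0.080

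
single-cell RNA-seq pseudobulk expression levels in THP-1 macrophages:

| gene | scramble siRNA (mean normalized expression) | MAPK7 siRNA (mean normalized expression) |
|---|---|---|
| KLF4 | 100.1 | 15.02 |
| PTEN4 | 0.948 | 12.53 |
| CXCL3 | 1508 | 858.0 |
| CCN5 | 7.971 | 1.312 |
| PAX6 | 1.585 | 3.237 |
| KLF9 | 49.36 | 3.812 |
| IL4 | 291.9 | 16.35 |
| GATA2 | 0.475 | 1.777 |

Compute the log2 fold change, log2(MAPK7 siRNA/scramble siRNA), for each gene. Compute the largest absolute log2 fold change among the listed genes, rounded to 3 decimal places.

log2(15.02/100.1) = -2.736  (KLF4)
log2(12.53/0.948) = 3.724  (PTEN4)
log2(858.0/1508) = -0.814  (CXCL3)
log2(1.312/7.971) = -2.603  (CCN5)
log2(3.237/1.585) = 1.030  (PAX6)
log2(3.812/49.36) = -3.695  (KLF9)
log2(16.35/291.9) = -4.158  (IL4)
log2(1.777/0.475) = 1.903  (GATA2)
The largest magnitude belongs to IL4.

4.158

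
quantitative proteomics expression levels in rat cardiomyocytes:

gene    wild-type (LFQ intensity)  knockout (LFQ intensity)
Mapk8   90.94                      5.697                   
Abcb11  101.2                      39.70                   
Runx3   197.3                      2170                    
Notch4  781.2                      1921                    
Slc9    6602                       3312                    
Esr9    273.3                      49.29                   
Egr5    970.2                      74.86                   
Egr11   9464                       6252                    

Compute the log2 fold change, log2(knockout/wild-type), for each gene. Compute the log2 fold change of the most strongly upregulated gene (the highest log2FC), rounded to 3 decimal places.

log2(5.697/90.94) = -3.997  (Mapk8)
log2(39.70/101.2) = -1.350  (Abcb11)
log2(2170/197.3) = 3.459  (Runx3)
log2(1921/781.2) = 1.298  (Notch4)
log2(3312/6602) = -0.995  (Slc9)
log2(49.29/273.3) = -2.471  (Esr9)
log2(74.86/970.2) = -3.696  (Egr5)
log2(6252/9464) = -0.598  (Egr11)
Runx3 is most strongly upregulated.

3.459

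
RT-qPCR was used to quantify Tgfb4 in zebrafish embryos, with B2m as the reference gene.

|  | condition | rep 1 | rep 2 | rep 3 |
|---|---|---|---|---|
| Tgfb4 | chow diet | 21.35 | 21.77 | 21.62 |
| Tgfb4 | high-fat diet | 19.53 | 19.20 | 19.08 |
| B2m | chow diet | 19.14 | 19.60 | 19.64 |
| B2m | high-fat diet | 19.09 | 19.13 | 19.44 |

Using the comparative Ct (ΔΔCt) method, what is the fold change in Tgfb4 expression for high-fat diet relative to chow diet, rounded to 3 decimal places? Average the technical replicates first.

Mean Ct: Tgfb4 chow diet 21.580; Tgfb4 high-fat diet 19.270; B2m chow diet 19.460; B2m high-fat diet 19.220
ΔCt(chow diet) = 21.580 − 19.460 = 2.120
ΔCt(high-fat diet) = 19.270 − 19.220 = 0.050
ΔΔCt = 0.050 − 2.120 = -2.070
Fold change = 2^(−(-2.070)) = 2^2.070 = 4.1989

4.199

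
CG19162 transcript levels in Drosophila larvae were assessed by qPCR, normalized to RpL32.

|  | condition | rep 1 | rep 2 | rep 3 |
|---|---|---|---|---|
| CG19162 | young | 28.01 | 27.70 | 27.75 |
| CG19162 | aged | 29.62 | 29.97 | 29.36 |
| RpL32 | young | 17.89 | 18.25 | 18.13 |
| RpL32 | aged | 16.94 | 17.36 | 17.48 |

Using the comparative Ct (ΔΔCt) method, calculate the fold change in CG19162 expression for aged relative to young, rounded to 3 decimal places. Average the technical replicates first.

Mean Ct: CG19162 young 27.820; CG19162 aged 29.650; RpL32 young 18.090; RpL32 aged 17.260
ΔCt(young) = 27.820 − 18.090 = 9.730
ΔCt(aged) = 29.650 − 17.260 = 12.390
ΔΔCt = 12.390 − 9.730 = 2.660
Fold change = 2^(−2.660) = 0.1582

0.158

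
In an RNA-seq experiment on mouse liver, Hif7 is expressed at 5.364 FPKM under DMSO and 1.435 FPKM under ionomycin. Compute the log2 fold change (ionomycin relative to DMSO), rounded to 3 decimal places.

Fold change = 1.435 / 5.364 = 0.2675
log2(0.2675) = -1.9023

-1.902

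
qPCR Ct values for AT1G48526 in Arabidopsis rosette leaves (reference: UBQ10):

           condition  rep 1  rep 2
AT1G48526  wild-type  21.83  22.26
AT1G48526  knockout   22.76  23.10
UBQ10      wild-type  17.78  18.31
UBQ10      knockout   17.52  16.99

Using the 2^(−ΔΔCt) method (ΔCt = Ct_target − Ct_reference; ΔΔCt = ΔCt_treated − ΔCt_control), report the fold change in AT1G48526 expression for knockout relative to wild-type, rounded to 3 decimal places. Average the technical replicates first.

0.313

Mean Ct: AT1G48526 wild-type 22.045; AT1G48526 knockout 22.930; UBQ10 wild-type 18.045; UBQ10 knockout 17.255
ΔCt(wild-type) = 22.045 − 18.045 = 4.000
ΔCt(knockout) = 22.930 − 17.255 = 5.675
ΔΔCt = 5.675 − 4.000 = 1.675
Fold change = 2^(−1.675) = 0.3132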